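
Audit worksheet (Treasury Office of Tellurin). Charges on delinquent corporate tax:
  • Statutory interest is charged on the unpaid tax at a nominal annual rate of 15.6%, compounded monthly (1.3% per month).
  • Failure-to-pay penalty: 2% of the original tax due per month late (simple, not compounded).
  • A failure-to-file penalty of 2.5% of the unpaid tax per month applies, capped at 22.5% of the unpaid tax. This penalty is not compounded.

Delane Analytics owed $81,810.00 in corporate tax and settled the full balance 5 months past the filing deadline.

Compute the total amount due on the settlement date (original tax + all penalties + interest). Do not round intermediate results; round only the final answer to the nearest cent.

Failure-to-file: 5 × 2.5% × $81,810.00 = $10,226.25 (under the 22.5% cap)
Failure-to-pay penalty = 2% × $81,810.00 × 5 mo = $8,181.00
Interest: $81,810.00 × ((1 + 0.013)^5 − 1) = $81,810.00 × 0.0667121… = $5,457.7180…
Total = $81,810.00 + $18,407.2500 + $5,457.7180… = $105,674.97

$105,674.97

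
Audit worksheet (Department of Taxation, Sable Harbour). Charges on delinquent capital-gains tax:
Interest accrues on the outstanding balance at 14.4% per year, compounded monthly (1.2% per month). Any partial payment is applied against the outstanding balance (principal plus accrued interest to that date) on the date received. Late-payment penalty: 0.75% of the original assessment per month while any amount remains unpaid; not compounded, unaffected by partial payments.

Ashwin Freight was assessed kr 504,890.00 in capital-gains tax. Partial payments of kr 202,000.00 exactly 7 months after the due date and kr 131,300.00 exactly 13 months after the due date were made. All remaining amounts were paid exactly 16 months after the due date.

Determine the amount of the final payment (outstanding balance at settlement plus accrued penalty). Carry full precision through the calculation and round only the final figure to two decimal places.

kr 310,671.60

Balance at month 7: kr 504,890.0000 × (1 + 0.012)^7 = kr 548,858.4522…
After kr 202,000.00 payment: kr 548,858.4522… − kr 202,000.00 = kr 346,858.4522…
Balance at month 13: kr 346,858.4522… × (1 + 0.012)^6 = kr 372,593.5708…
After kr 131,300.00 payment: kr 372,593.5708… − kr 131,300.00 = kr 241,293.5708…
Balance at month 16: kr 241,293.5708… × (1 + 0.012)^3 = kr 250,084.7952…
Penalty: 16 × 0.75% × kr 504,890.00 = kr 60,586.80
Final settlement = outstanding balance + penalty = kr 250,084.7952… + kr 60,586.80 = kr 310,671.60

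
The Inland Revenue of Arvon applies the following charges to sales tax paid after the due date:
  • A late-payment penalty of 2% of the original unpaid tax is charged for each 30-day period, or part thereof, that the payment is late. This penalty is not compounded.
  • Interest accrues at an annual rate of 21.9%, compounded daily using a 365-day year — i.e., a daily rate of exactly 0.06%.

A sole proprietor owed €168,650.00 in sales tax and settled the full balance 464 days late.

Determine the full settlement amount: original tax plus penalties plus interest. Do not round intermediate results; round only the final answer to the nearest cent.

Penalty periods: ⌈464/30⌉ = 16; penalty = 16 × 2% × €168,650.00 = €53,968.00
Interest: €168,650.00 × ((1 + 0.0006)^464 − 1) = €168,650.00 × 0.32090421… = €54,120.4958…
Total = €168,650.00 + €53,968.0000 + €54,120.4958… = €276,738.50

€276,738.50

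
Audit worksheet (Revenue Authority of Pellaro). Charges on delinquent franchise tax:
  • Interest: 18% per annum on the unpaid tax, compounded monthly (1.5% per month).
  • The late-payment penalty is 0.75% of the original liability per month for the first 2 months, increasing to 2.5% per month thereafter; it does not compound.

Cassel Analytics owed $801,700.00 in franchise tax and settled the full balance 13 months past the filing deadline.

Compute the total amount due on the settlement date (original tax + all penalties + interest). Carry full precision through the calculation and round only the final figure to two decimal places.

Penalty, months 1–2: 2 × 0.75% × $801,700.00 = $12,025.50
Penalty, months 3–13: 11 × 2.5% × $801,700.00 = $220,467.50
Interest: $801,700.00 × ((1 + 0.015)^13 − 1) = $801,700.00 × 0.2135524… = $171,204.9944…
Total = $801,700.00 + $232,493.0000 + $171,204.9944… = $1,205,397.99

$1,205,397.99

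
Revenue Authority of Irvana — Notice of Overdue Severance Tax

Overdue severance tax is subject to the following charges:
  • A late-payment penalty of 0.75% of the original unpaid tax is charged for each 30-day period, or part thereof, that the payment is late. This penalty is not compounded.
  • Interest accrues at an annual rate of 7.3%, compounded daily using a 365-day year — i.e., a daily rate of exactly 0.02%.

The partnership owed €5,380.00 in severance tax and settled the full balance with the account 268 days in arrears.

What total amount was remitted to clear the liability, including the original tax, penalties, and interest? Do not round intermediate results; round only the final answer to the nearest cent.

€6,039.36

Penalty periods: ⌈268/30⌉ = 9; penalty = 9 × 0.75% × €5,380.00 = €363.15
Interest: €5,380.00 × ((1 + 0.0002)^268 − 1) = €5,380.00 × 0.05505684… = €296.2058…
Total = €5,380.00 + €363.1500 + €296.2058… = €6,039.36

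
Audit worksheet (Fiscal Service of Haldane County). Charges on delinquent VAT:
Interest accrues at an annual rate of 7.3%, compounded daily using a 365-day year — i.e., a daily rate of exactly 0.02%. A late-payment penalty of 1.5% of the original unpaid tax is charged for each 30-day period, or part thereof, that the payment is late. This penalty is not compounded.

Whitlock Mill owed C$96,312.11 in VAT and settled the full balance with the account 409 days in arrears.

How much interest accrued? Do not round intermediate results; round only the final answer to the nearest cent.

C$8,208.67

Interest: C$96,312.11 × ((1 + 0.0002)^409 − 1) = C$96,312.11 × 0.08522986… = C$8,208.6681…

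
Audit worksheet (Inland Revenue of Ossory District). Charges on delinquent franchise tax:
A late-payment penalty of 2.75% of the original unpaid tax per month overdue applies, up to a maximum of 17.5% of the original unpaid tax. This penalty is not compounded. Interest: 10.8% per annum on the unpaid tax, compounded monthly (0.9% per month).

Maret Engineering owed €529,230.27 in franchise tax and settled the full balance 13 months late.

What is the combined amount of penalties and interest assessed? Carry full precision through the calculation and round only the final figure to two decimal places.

€157,991.78

Penalty (uncapped): 13 × 2.75% × €529,230.27 = €189,199.82…; cap = 17.5% × €529,230.27 = €92,615.30… → penalty = €92,615.30…
Interest: €529,230.27 × ((1 + 0.009)^13 − 1) = €529,230.27 × 0.1235313… = €65,376.4832…
Penalties + interest = €92,615.2973… + €65,376.4832… = €157,991.78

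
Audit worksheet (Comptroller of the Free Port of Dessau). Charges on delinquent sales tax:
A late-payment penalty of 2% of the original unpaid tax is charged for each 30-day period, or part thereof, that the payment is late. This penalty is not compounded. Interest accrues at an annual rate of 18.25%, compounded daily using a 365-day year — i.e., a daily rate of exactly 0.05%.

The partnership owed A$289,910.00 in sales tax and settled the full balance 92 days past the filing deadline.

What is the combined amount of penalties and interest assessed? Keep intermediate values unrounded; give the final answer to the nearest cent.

Penalty periods: ⌈92/30⌉ = 4; penalty = 4 × 2% × A$289,910.00 = A$23,192.80
Interest: A$289,910.00 × ((1 + 0.0005)^92 − 1) = A$289,910.00 × 0.04706237… = A$13,643.8528…
Penalties + interest = A$23,192.8000 + A$13,643.8528… = A$36,836.65

A$36,836.65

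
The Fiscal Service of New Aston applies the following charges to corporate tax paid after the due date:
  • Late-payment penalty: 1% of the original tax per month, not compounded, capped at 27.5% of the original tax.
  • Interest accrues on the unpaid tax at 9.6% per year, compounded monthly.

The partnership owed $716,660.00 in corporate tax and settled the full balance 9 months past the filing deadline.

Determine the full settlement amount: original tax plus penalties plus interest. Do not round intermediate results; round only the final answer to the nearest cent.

Penalty: 9 × 1% × $716,660.00 = $64,499.40 (below the 27.5% cap of $197,081.50)
Interest (9.6%/yr ÷ 12 = 0.8%/month): $716,660.00 × ((1 + 0.008)^9 − 1) = $53,281.8996…
Total = $716,660.00 + $64,499.4000 + $53,281.8996… = $834,441.30

$834,441.30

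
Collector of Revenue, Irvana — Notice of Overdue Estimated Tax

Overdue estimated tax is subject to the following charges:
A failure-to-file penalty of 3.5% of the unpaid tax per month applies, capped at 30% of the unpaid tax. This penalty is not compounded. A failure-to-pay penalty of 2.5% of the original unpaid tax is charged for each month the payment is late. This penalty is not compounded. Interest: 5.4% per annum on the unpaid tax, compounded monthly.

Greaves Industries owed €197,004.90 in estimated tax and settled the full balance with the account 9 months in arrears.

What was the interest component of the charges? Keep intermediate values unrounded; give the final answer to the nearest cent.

€8,123.83

Interest (5.4%/yr ÷ 12 = 0.45%/month): €197,004.90 × ((1 + 0.0045)^9 − 1) = €8,123.8332…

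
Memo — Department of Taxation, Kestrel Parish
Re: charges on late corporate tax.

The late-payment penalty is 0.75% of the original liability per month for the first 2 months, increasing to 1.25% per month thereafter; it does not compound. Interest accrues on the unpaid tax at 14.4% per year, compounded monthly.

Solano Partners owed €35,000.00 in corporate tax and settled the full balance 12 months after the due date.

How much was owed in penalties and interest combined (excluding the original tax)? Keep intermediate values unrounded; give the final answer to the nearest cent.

€10,286.31

Penalty, months 1–2: 2 × 0.75% × €35,000.00 = €525.00
Penalty, months 3–12: 10 × 1.25% × €35,000.00 = €4,375.00
Interest (14.4%/yr ÷ 12 = 1.2%/month): €35,000.00 × ((1 + 0.012)^12 − 1) = €5,386.3118…
Penalties + interest = €4,900.0000 + €5,386.3118… = €10,286.31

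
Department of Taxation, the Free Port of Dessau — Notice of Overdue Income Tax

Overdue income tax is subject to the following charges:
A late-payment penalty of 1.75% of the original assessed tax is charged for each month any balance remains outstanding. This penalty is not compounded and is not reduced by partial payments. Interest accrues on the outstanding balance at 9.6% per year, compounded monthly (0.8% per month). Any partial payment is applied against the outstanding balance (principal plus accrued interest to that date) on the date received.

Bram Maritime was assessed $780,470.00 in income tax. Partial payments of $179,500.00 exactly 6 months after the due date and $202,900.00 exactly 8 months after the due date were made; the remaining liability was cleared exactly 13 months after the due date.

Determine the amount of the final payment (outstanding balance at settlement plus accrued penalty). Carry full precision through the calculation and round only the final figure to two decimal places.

$642,265.13

Balance at month 6: $780,470.0000 × (1 + 0.008)^6 = $818,689.8513…
After $179,500.00 payment: $818,689.8513… − $179,500.00 = $639,189.8513…
Balance at month 8: $639,189.8513… × (1 + 0.008)^2 = $649,457.7971…
After $202,900.00 payment: $649,457.7971… − $202,900.00 = $446,557.7971…
Balance at month 13: $446,557.7971… × (1 + 0.008)^5 = $464,708.2015…
Penalty: 13 × 1.75% × $780,470.00 = $177,556.93…
Final settlement = outstanding balance + penalty = $464,708.2015… + $177,556.93… = $642,265.13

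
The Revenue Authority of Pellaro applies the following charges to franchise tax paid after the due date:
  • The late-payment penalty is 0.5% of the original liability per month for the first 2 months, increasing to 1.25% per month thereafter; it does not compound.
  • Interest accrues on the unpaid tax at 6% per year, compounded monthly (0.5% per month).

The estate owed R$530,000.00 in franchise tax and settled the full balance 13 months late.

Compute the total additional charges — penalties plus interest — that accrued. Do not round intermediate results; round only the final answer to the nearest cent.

R$113,677.69

Penalty, months 1–2: 2 × 0.5% × R$530,000.00 = R$5,300.00
Penalty, months 3–13: 11 × 1.25% × R$530,000.00 = R$72,875.00
Interest: R$530,000.00 × ((1 + 0.005)^13 − 1) = R$530,000.00 × 0.0669862… = R$35,502.6865…
Penalties + interest = R$78,175.0000 + R$35,502.6865… = R$113,677.69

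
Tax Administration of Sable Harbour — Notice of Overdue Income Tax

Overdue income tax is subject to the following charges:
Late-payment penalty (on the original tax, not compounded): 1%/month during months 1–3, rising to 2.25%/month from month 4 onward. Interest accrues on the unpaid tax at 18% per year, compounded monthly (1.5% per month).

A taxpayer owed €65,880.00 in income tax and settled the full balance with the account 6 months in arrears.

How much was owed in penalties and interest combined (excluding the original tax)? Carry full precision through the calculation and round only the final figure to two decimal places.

Penalty, months 1–3: 3 × 1% × €65,880.00 = €1,976.40
Penalty, months 4–6: 3 × 2.25% × €65,880.00 = €4,446.90
Interest: €65,880.00 × ((1 + 0.015)^6 − 1) = €65,880.00 × 0.0934433… = €6,156.0422…
Penalties + interest = €6,423.3000 + €6,156.0422… = €12,579.34

€12,579.34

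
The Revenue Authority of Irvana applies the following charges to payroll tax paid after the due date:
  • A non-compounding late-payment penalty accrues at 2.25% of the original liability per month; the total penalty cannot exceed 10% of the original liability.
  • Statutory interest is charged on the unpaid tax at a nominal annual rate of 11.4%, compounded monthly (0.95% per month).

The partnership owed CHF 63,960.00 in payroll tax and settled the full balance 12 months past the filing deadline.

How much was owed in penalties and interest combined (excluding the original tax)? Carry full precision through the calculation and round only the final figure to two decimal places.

CHF 14,080.74

Penalty (uncapped): 12 × 2.25% × CHF 63,960.00 = CHF 17,269.20; cap = 10% × CHF 63,960.00 = CHF 6,396.00 → penalty = CHF 6,396.00
Interest: CHF 63,960.00 × ((1 + 0.0095)^12 − 1) = CHF 63,960.00 × 0.1201492… = CHF 7,684.7439…
Penalties + interest = CHF 6,396.0000 + CHF 7,684.7439… = CHF 14,080.74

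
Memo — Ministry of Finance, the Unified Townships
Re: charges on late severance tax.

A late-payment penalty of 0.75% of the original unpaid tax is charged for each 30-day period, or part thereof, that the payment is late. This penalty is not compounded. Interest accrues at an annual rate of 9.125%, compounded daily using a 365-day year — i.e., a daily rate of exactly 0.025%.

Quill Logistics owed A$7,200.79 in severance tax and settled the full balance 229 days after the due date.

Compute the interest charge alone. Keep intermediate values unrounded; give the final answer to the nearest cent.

A$424.22

Interest: A$7,200.79 × ((1 + 0.00025)^229 − 1) = A$7,200.79 × 0.05891293… = A$424.2196…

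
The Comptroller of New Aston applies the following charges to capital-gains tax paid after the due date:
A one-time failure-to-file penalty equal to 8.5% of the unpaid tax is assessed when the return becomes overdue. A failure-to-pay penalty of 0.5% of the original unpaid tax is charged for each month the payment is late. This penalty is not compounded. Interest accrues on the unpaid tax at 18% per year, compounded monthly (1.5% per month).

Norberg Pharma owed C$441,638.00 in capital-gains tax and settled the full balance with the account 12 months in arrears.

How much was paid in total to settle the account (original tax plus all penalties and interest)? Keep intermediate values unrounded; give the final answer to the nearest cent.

C$592,067.93

Failure-to-file penalty: 8.5% × C$441,638.00 = C$37,539.23
Failure-to-pay penalty = 0.5% × C$441,638.00 × 12 mo = C$26,498.28
Interest: C$441,638.00 × ((1 + 0.015)^12 − 1) = C$441,638.00 × 0.1956182… = C$86,392.4180…
Total = C$441,638.00 + C$64,037.5100 + C$86,392.4180… = C$592,067.93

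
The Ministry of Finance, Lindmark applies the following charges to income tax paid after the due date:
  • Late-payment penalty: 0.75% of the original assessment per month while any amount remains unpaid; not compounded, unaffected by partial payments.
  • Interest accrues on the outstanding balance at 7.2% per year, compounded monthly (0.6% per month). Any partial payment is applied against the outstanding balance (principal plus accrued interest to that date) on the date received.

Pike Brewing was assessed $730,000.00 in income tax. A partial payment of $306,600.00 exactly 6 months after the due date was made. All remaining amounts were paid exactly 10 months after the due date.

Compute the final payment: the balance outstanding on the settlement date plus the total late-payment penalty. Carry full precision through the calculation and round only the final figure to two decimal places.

Balance at month 6: $730,000.0000 × (1 + 0.006)^6 = $756,677.3678…
After $306,600.00 payment: $756,677.3678… − $306,600.00 = $450,077.3678…
Balance at month 10: $450,077.3678… × (1 + 0.006)^4 = $460,976.8308…
Penalty: 10 × 0.75% × $730,000.00 = $54,750.00
Final settlement = outstanding balance + penalty = $460,976.8308… + $54,750.00 = $515,726.83

$515,726.83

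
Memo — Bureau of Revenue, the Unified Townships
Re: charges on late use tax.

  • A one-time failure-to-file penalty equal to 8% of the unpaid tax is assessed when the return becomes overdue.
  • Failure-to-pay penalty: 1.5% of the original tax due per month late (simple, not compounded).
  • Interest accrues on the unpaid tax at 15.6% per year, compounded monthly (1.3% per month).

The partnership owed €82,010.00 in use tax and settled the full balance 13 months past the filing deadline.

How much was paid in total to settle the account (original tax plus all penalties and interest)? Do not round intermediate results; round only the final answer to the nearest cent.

Failure-to-file penalty: 8% × €82,010.00 = €6,560.80
Failure-to-pay penalty: 13 × 1.5% × €82,010.00 = €15,991.95
Interest: €82,010.00 × ((1 + 0.013)^13 − 1) = €82,010.00 × 0.1828312… = €14,993.9908…
Total = €82,010.00 + €22,552.7500 + €14,993.9908… = €119,556.74

€119,556.74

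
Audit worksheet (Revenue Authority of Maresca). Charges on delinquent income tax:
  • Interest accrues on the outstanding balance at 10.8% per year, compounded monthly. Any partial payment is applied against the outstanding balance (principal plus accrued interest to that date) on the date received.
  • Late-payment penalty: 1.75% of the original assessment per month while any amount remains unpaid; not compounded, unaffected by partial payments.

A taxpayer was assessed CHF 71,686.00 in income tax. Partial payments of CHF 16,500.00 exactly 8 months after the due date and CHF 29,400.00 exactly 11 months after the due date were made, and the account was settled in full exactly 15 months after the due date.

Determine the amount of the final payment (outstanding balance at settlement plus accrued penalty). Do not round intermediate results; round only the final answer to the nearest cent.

Monthly rate = 10.8% ÷ 12 = 0.9%
Balance at month 8: CHF 71,686.0000 × (1 + 0.009)^8 = CHF 77,012.9355…
After CHF 16,500.00 payment: CHF 77,012.9355… − CHF 16,500.00 = CHF 60,512.9355…
Balance at month 11: CHF 60,512.9355… × (1 + 0.009)^3 = CHF 62,161.5335…
After CHF 29,400.00 payment: CHF 62,161.5335… − CHF 29,400.00 = CHF 32,761.5335…
Balance at month 15: CHF 32,761.5335… × (1 + 0.009)^4 = CHF 33,956.9666…
Penalty: 15 × 1.75% × CHF 71,686.00 = CHF 18,817.58…
Final settlement = outstanding balance + penalty = CHF 33,956.9666… + CHF 18,817.58… = CHF 52,774.54

CHF 52,774.54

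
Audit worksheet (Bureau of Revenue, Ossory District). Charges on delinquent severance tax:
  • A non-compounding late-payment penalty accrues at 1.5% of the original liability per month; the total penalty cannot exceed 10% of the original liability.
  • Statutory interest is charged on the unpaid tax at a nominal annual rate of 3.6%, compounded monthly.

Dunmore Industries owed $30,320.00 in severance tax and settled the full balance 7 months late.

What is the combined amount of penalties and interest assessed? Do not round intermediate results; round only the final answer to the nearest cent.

Penalty (uncapped): 7 × 1.5% × $30,320.00 = $3,183.60; cap = 10% × $30,320.00 = $3,032.00 → penalty = $3,032.00
Interest (3.6%/yr ÷ 12 = 0.3%/month): $30,320.00 × ((1 + 0.003)^7 − 1) = $642.4792…
Penalties + interest = $3,032.0000 + $642.4792… = $3,674.48

$3,674.48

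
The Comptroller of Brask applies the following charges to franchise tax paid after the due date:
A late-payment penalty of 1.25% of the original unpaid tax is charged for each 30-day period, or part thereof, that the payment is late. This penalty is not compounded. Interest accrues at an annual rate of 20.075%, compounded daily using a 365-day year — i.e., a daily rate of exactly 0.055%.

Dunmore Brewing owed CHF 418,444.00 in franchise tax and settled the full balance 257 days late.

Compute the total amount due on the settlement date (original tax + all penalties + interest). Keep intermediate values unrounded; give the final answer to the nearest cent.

CHF 529,031.62

Penalty periods: ⌈257/30⌉ = 9; penalty = 9 × 1.25% × CHF 418,444.00 = CHF 47,074.95
Interest: CHF 418,444.00 × ((1 + 0.00055)^257 − 1) = CHF 418,444.00 × 0.15178296… = CHF 63,512.6695…
Total = CHF 418,444.00 + CHF 47,074.9500 + CHF 63,512.6695… = CHF 529,031.62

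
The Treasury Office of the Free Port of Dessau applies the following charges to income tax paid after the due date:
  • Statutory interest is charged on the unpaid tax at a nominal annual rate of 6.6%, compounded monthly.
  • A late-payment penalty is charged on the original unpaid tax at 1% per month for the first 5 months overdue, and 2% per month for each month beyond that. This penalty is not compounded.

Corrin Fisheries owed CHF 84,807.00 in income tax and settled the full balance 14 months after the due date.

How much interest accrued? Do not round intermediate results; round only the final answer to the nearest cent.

CHF 6,768.81

Interest (6.6%/yr ÷ 12 = 0.55%/month): CHF 84,807.00 × ((1 + 0.0055)^14 − 1) = CHF 6,768.8060…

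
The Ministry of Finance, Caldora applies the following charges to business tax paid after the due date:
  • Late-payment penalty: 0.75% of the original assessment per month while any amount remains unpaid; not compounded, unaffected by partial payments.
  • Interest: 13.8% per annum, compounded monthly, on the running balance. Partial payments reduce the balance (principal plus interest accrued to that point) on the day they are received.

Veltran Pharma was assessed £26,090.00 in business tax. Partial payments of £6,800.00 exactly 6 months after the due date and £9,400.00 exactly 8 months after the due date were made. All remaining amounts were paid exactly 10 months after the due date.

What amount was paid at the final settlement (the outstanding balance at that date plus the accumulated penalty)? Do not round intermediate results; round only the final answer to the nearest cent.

Monthly rate = 13.8% ÷ 12 = 1.15%
Balance at month 6: £26,090.0000 × (1 + 0.0115)^6 = £27,942.7665…
After £6,800.00 payment: £27,942.7665… − £6,800.00 = £21,142.7665…
Balance at month 8: £21,142.7665… × (1 + 0.0115)^2 = £21,631.8463…
After £9,400.00 payment: £21,631.8463… − £9,400.00 = £12,231.8463…
Balance at month 10: £12,231.8463… × (1 + 0.0115)^2 = £12,514.7964…
Penalty: 10 × 0.75% × £26,090.00 = £1,956.75
Final settlement = outstanding balance + penalty = £12,514.7964… + £1,956.75 = £14,471.55

£14,471.55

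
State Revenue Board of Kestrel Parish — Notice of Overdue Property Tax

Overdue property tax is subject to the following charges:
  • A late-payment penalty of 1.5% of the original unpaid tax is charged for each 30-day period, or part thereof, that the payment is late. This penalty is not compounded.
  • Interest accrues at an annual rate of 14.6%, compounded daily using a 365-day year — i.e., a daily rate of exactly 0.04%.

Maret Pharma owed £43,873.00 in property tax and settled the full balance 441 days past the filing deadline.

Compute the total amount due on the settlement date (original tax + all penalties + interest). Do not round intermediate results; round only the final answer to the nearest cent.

Penalty periods: ⌈441/30⌉ = 15; penalty = 15 × 1.5% × £43,873.00 = £9,871.43…
Interest: £43,873.00 × ((1 + 0.0004)^441 − 1) = £43,873.00 × 0.19287306… = £8,461.9196…
Total = £43,873.00 + £9,871.4250 + £8,461.9196… = £62,206.34

£62,206.34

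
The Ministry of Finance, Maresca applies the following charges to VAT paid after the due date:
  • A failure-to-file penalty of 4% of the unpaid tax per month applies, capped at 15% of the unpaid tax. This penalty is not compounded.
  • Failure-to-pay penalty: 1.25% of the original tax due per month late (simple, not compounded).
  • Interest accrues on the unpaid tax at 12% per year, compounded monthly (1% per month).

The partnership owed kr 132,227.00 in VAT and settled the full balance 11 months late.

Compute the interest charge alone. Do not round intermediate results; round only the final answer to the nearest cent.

kr 15,294.48

Interest: kr 132,227.00 × ((1 + 0.01)^11 − 1) = kr 132,227.00 × 0.1156683… = kr 15,294.4785…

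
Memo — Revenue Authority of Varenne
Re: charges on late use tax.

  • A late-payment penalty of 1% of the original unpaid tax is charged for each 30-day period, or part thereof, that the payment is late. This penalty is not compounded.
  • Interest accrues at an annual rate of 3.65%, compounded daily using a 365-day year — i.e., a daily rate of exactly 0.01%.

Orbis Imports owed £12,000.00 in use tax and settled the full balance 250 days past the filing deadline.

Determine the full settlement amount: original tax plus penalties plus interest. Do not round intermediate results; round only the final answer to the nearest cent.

Penalty periods: ⌈250/30⌉ = 9; penalty = 9 × 1% × £12,000.00 = £1,080.00
Interest: £12,000.00 × ((1 + 0.0001)^250 − 1) = £12,000.00 × 0.02531384… = £303.7661…
Total = £12,000.00 + £1,080.0000 + £303.7661… = £13,383.77

£13,383.77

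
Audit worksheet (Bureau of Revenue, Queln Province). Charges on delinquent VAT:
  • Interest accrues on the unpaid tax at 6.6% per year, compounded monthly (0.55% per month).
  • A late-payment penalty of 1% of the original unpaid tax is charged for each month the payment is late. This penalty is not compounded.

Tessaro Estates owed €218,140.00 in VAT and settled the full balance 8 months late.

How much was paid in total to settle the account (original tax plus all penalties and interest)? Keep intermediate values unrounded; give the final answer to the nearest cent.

Late-payment penalty = 1% × €218,140.00 × 8 mo = €17,451.20
Interest: €218,140.00 × ((1 + 0.0055)^8 − 1) = €218,140.00 × 0.0448564… = €9,784.9710…
Total = €218,140.00 + €17,451.2000 + €9,784.9710… = €245,376.17

€245,376.17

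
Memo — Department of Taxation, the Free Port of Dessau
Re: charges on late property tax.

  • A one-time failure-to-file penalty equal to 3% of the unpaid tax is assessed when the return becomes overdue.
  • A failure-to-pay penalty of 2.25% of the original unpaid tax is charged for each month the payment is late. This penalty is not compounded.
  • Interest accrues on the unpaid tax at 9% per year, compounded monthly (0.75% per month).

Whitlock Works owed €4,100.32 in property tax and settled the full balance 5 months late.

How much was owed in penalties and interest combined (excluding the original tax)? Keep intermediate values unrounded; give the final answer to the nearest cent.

€740.38

Failure-to-file penalty: 3% × €4,100.32 = €123.01…
Failure-to-pay penalty = 2.25% × €4,100.32 × 5 mo = €461.29…
Interest: €4,100.32 × ((1 + 0.0075)^5 − 1) = €4,100.32 × 0.0380667… = €156.0858…
Penalties + interest = €584.2956 + €156.0858… = €740.38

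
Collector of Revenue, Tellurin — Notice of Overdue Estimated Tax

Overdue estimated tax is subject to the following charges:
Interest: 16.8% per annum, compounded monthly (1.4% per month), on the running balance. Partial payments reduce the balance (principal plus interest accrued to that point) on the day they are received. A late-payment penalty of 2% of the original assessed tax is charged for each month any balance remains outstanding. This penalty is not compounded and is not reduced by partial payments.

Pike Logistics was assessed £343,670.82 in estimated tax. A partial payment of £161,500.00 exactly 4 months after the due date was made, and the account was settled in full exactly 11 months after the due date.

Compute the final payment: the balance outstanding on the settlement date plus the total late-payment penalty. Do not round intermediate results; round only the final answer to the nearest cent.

Balance at month 4: £343,670.8200 × (1 + 0.014)^4 = £363,324.3281…
After £161,500.00 payment: £363,324.3281… − £161,500.00 = £201,824.3281…
Balance at month 11: £201,824.3281… × (1 + 0.014)^7 = £222,453.4781…
Penalty: 11 × 2% × £343,670.82 = £75,607.58…
Final settlement = outstanding balance + penalty = £222,453.4781… + £75,607.58… = £298,061.06

£298,061.06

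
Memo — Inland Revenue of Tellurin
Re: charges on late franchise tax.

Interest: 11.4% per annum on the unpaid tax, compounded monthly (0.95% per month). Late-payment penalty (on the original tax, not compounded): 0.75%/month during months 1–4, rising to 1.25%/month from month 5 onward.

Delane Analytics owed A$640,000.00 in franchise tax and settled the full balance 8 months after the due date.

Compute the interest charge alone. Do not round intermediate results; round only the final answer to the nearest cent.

A$50,288.38

Interest: A$640,000.00 × ((1 + 0.0095)^8 − 1) = A$640,000.00 × 0.0785756… = A$50,288.3760…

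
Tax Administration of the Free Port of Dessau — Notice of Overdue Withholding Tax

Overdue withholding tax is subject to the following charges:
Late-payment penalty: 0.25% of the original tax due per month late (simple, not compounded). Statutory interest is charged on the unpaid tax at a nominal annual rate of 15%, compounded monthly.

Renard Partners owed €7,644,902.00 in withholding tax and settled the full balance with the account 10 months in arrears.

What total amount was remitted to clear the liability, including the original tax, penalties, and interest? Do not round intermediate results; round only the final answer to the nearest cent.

€8,847,222.08

Late-payment penalty: 10 × 0.25% × €7,644,902.00 = €191,122.55
Interest (15%/yr ÷ 12 = 1.25%/month): €7,644,902.00 × ((1 + 0.0125)^10 − 1) = €1,011,197.5302…
Total = €7,644,902.00 + €191,122.5500 + €1,011,197.5302… = €8,847,222.08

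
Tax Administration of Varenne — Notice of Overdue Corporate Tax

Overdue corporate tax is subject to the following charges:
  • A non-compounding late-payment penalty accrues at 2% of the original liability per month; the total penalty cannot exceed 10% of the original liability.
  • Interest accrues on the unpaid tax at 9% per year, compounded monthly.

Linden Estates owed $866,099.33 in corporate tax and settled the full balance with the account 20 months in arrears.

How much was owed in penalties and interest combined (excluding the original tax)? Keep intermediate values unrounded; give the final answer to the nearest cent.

$226,211.41

Penalty (uncapped): 20 × 2% × $866,099.33 = $346,439.73…; cap = 10% × $866,099.33 = $86,609.93… → penalty = $86,609.93…
Interest (9%/yr ÷ 12 = 0.75%/month): $866,099.33 × ((1 + 0.0075)^20 − 1) = $139,601.4777…
Penalties + interest = $86,609.9330 + $139,601.4777… = $226,211.41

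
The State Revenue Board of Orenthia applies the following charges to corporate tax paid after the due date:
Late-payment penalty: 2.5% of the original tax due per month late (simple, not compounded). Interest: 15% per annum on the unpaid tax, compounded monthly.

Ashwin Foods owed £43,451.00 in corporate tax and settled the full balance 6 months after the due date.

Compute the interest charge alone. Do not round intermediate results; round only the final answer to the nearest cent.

Interest (15%/yr ÷ 12 = 1.25%/month): £43,451.00 × ((1 + 0.0125)^6 − 1) = £3,362.3766…

£3,362.38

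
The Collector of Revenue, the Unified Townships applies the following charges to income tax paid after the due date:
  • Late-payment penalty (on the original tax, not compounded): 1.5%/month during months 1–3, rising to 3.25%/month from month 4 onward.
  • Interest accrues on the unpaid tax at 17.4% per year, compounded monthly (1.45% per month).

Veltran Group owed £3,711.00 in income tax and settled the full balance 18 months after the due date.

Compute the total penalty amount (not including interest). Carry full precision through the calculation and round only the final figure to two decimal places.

£1,976.11

Penalty, months 1–3: 3 × 1.5% × £3,711.00 = £167.00…
Penalty, months 4–18: 15 × 3.25% × £3,711.00 = £1,809.11…
Total penalty = £167.00… + £1,809.11… = £1,976.11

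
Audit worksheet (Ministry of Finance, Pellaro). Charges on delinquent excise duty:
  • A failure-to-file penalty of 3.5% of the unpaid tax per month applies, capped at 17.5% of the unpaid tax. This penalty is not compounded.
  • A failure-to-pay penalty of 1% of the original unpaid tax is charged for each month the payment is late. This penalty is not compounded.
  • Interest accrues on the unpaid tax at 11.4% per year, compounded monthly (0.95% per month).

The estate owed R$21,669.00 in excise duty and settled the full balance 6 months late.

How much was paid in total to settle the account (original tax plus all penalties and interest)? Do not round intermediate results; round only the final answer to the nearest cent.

R$28,026.06

Failure-to-file: 6 × 3.5% × R$21,669.00 = R$4,550.49, capped at 17.5% × R$21,669.00 = R$3,792.08…
Failure-to-pay penalty: 6 × 1% × R$21,669.00 = R$1,300.14
Interest: R$21,669.00 × ((1 + 0.0095)^6 − 1) = R$21,669.00 × 0.0583710… = R$1,264.8416…
Total = R$21,669.00 + R$5,092.2150 + R$1,264.8416… = R$28,026.06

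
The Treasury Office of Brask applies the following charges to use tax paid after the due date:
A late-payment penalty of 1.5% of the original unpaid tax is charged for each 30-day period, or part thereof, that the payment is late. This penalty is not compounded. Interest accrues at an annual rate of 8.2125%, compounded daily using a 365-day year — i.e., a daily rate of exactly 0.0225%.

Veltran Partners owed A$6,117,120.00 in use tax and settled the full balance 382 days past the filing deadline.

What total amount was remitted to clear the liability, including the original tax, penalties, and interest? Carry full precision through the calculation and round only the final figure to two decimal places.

Penalty periods: ⌈382/30⌉ = 13; penalty = 13 × 1.5% × A$6,117,120.00 = A$1,192,838.40
Interest: A$6,117,120.00 × ((1 + 0.000225)^382 − 1) = A$6,117,120.00 × 0.08974130… = A$548,958.3241…
Total = A$6,117,120.00 + A$1,192,838.4000 + A$548,958.3241… = A$7,858,916.72

A$7,858,916.72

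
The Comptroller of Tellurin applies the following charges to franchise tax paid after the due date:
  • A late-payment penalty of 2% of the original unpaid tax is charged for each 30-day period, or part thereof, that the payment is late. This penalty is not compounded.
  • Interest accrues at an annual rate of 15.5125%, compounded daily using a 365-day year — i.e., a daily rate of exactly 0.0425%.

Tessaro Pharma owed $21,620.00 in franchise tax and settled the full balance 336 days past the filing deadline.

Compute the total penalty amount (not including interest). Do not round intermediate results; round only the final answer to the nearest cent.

Penalty periods: ⌈336/30⌉ = 12; penalty = 12 × 2% × $21,620.00 = $5,188.80

$5,188.80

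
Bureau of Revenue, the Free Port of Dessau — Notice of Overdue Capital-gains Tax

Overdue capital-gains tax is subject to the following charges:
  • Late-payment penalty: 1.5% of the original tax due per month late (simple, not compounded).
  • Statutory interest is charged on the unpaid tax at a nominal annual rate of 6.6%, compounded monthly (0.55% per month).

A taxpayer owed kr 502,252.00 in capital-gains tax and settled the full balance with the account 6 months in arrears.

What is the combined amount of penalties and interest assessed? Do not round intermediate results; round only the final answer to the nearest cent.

Late-payment penalty: 6 × 1.5% × kr 502,252.00 = kr 45,202.68
Interest: kr 502,252.00 × ((1 + 0.0055)^6 − 1) = kr 502,252.00 × 0.0334571… = kr 16,803.8910…
Penalties + interest = kr 45,202.6800 + kr 16,803.8910… = kr 62,006.57

kr 62,006.57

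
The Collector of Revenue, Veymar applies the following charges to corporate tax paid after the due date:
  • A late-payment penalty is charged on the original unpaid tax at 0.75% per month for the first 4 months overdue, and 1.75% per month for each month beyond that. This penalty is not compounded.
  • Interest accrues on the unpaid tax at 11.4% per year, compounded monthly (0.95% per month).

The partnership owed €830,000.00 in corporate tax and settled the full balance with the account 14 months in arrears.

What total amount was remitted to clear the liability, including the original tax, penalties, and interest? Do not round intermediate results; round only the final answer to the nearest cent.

€1,117,622.51

Penalty, months 1–4: 4 × 0.75% × €830,000.00 = €24,900.00
Penalty, months 5–14: 10 × 1.75% × €830,000.00 = €145,250.00
Interest: €830,000.00 × ((1 + 0.0095)^14 − 1) = €830,000.00 × 0.1415331… = €117,472.5102…
Total = €830,000.00 + €170,150.0000 + €117,472.5102… = €1,117,622.51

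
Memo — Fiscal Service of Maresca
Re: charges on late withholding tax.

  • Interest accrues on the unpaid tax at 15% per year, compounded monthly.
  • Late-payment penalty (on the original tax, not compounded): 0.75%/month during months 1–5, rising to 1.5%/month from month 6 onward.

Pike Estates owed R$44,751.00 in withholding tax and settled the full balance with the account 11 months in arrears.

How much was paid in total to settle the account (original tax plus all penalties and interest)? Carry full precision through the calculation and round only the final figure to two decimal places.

Penalty, months 1–5: 5 × 0.75% × R$44,751.00 = R$1,678.16…
Penalty, months 6–11: 6 × 1.5% × R$44,751.00 = R$4,027.59
Interest (15%/yr ÷ 12 = 1.25%/month): R$44,751.00 × ((1 + 0.0125)^11 − 1) = R$6,552.6300…
Total = R$44,751.00 + R$5,705.7525 + R$6,552.6300… = R$57,009.38

R$57,009.38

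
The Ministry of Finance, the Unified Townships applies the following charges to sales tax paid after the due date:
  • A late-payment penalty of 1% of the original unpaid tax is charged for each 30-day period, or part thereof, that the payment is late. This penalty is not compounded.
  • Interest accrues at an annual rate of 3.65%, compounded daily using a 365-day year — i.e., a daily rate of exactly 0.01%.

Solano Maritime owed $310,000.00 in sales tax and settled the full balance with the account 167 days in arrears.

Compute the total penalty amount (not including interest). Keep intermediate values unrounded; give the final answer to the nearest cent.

$18,600.00

Penalty periods: ⌈167/30⌉ = 6; penalty = 6 × 1% × $310,000.00 = $18,600.00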